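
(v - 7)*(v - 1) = v^2 - 8*v + 7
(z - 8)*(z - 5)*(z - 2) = z^3 - 15*z^2 + 66*z - 80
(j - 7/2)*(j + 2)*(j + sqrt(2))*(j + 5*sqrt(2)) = j^4 - 3*j^3/2 + 6*sqrt(2)*j^3 - 9*sqrt(2)*j^2 + 3*j^2 - 42*sqrt(2)*j - 15*j - 70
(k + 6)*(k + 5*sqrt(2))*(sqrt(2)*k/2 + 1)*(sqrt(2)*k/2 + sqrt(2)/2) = k^4/2 + 7*k^3/2 + 3*sqrt(2)*k^3 + 8*k^2 + 21*sqrt(2)*k^2 + 18*sqrt(2)*k + 35*k + 30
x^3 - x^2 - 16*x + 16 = (x - 4)*(x - 1)*(x + 4)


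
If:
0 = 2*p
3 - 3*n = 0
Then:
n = 1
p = 0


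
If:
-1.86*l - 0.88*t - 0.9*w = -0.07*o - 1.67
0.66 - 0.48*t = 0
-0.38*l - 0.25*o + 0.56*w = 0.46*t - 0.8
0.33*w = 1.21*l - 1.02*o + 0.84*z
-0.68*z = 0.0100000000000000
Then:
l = 0.26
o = 0.29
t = 1.38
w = 0.00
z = -0.01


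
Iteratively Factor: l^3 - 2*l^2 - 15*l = (l + 3)*(l^2 - 5*l) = (l - 5)*(l + 3)*(l)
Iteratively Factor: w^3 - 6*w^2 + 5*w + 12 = (w - 3)*(w^2 - 3*w - 4) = (w - 4)*(w - 3)*(w + 1)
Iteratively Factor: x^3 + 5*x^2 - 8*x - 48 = (x - 3)*(x^2 + 8*x + 16) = (x - 3)*(x + 4)*(x + 4)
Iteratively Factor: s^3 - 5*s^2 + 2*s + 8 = (s - 4)*(s^2 - s - 2) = (s - 4)*(s + 1)*(s - 2)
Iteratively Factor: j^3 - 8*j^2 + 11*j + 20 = (j + 1)*(j^2 - 9*j + 20) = (j - 5)*(j + 1)*(j - 4)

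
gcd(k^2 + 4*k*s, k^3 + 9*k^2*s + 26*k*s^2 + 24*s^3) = k + 4*s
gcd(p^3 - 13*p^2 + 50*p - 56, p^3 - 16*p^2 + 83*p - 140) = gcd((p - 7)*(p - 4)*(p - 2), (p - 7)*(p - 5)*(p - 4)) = p^2 - 11*p + 28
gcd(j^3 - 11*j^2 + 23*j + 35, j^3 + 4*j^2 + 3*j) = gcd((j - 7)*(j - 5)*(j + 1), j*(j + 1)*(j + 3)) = j + 1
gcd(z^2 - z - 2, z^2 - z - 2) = z^2 - z - 2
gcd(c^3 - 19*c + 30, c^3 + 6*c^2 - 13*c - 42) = c - 3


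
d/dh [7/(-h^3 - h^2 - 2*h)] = 7*(3*h^2 + 2*h + 2)/(h^2*(h^2 + h + 2)^2)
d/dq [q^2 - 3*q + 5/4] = 2*q - 3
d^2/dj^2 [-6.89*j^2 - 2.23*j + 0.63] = -13.7800000000000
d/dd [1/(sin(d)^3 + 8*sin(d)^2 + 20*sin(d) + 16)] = -(3*sin(d) + 10)*cos(d)/((sin(d) + 2)^3*(sin(d) + 4)^2)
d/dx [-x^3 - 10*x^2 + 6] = x*(-3*x - 20)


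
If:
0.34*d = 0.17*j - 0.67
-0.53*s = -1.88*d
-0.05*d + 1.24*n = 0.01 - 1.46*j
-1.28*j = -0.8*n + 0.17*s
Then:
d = -1.75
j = 0.45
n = -0.59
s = -6.19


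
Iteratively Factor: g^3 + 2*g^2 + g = (g + 1)*(g^2 + g) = g*(g + 1)*(g + 1)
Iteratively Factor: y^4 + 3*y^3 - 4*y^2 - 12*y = (y + 3)*(y^3 - 4*y) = y*(y + 3)*(y^2 - 4) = y*(y + 2)*(y + 3)*(y - 2)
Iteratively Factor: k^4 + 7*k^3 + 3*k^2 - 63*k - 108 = (k + 4)*(k^3 + 3*k^2 - 9*k - 27) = (k + 3)*(k + 4)*(k^2 - 9) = (k - 3)*(k + 3)*(k + 4)*(k + 3)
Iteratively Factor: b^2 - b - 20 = (b - 5)*(b + 4)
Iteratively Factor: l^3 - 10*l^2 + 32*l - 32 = (l - 2)*(l^2 - 8*l + 16) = (l - 4)*(l - 2)*(l - 4)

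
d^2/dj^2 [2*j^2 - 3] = 4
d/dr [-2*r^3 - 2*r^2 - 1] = 2*r*(-3*r - 2)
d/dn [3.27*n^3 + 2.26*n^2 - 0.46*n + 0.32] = 9.81*n^2 + 4.52*n - 0.46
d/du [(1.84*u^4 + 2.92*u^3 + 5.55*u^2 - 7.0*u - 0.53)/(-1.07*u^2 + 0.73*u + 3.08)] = (-3.9376*u^5 + 0.905199999999999*u^4 + 26.932*u^3 + 23.5423*u^2 + 33.0538*u - 21.1731)/(1.1449*u^4 - 1.5622*u^3 - 6.0583*u^2 + 4.4968*u + 9.4864)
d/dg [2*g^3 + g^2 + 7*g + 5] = 6*g^2 + 2*g + 7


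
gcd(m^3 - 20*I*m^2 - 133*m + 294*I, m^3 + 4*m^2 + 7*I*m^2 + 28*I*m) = 1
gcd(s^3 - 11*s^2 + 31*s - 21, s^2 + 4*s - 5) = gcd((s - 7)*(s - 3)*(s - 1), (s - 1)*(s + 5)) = s - 1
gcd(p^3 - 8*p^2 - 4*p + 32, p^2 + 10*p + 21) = 1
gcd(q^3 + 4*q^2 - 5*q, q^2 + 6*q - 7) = q - 1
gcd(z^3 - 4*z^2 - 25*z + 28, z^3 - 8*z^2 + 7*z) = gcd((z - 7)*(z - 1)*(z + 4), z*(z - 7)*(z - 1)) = z^2 - 8*z + 7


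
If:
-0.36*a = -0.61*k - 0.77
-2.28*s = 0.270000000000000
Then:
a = 1.69444444444444*k + 2.13888888888889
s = -0.12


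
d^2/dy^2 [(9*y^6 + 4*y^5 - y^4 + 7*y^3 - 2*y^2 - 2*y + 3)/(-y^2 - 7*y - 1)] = 2*(-54*y^8 - 957*y^7 - 4786*y^6 - 2703*y^5 - 405*y^4 - 332*y^3 - 156*y^2 - 90*y - 156)/(y^6 + 21*y^5 + 150*y^4 + 385*y^3 + 150*y^2 + 21*y + 1)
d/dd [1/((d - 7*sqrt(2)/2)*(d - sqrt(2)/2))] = 8*(-d + 2*sqrt(2))/(4*d^4 - 32*sqrt(2)*d^3 + 156*d^2 - 112*sqrt(2)*d + 49)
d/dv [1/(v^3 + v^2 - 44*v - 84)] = (-3*v^2 - 2*v + 44)/(v^3 + v^2 - 44*v - 84)^2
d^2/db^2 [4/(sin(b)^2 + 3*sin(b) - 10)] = 4*(-4*sin(b)^4 - 9*sin(b)^3 - 43*sin(b)^2 - 12*sin(b) + 38)/(sin(b)^2 + 3*sin(b) - 10)^3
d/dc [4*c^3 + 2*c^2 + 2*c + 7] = 12*c^2 + 4*c + 2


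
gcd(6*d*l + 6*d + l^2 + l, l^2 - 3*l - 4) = l + 1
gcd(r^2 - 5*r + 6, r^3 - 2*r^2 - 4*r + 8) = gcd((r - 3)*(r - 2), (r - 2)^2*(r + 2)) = r - 2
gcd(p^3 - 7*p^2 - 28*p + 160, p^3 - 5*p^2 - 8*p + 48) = p - 4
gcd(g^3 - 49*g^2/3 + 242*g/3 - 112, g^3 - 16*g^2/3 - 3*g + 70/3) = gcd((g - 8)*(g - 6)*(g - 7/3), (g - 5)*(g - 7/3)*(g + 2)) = g - 7/3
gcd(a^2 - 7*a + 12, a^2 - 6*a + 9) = a - 3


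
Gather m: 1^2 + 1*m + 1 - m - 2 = 0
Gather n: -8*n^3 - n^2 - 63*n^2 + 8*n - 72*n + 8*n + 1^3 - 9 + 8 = -8*n^3 - 64*n^2 - 56*n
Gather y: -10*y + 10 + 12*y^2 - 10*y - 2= 12*y^2 - 20*y + 8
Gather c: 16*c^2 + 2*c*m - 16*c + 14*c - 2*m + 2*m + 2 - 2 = 16*c^2 + c*(2*m - 2)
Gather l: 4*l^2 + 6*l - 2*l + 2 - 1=4*l^2 + 4*l + 1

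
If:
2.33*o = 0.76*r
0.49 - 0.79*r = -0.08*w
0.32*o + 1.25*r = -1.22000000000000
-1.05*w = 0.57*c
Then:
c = 27.67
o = -0.29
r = -0.90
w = -15.02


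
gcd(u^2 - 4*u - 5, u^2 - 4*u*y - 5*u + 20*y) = u - 5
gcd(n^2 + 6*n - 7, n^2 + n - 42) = n + 7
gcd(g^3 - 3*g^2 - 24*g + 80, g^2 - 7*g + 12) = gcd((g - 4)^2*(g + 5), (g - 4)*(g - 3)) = g - 4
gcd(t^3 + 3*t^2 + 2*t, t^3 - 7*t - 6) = t^2 + 3*t + 2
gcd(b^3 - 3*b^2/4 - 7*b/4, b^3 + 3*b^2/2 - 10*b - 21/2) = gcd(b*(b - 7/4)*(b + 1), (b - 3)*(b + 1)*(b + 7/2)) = b + 1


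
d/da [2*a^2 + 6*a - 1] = 4*a + 6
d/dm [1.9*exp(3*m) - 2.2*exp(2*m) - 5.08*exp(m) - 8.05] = (5.7*exp(2*m) - 4.4*exp(m) - 5.08)*exp(m)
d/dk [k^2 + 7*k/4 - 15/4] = 2*k + 7/4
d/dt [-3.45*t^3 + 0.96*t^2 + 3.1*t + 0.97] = -10.35*t^2 + 1.92*t + 3.1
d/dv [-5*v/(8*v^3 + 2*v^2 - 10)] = 5*(-4*v^3 + 2*v^2*(6*v + 1) - v^2 + 5)/(2*(4*v^3 + v^2 - 5)^2)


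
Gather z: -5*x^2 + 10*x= -5*x^2 + 10*x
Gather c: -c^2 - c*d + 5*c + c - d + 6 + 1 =-c^2 + c*(6 - d) - d + 7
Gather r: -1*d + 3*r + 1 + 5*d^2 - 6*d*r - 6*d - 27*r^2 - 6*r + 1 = 5*d^2 - 7*d - 27*r^2 + r*(-6*d - 3) + 2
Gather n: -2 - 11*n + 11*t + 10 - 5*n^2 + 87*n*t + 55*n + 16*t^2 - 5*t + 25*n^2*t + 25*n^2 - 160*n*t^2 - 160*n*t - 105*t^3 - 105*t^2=n^2*(25*t + 20) + n*(-160*t^2 - 73*t + 44) - 105*t^3 - 89*t^2 + 6*t + 8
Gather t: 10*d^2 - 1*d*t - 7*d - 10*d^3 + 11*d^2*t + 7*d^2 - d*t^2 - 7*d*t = -10*d^3 + 17*d^2 - d*t^2 - 7*d + t*(11*d^2 - 8*d)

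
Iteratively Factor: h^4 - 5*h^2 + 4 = (h + 1)*(h^3 - h^2 - 4*h + 4) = (h - 2)*(h + 1)*(h^2 + h - 2) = (h - 2)*(h - 1)*(h + 1)*(h + 2)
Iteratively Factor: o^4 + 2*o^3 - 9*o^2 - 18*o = (o + 2)*(o^3 - 9*o) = o*(o + 2)*(o^2 - 9) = o*(o + 2)*(o + 3)*(o - 3)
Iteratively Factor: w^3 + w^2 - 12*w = (w)*(w^2 + w - 12) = w*(w + 4)*(w - 3)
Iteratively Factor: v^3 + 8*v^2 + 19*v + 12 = (v + 4)*(v^2 + 4*v + 3) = (v + 1)*(v + 4)*(v + 3)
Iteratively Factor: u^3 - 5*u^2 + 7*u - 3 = (u - 1)*(u^2 - 4*u + 3) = (u - 1)^2*(u - 3)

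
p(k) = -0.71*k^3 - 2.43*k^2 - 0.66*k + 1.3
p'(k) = -2.13*k^2 - 4.86*k - 0.66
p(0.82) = -1.27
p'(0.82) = -6.08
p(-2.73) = -0.56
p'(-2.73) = -3.27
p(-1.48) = -0.74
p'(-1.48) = 1.87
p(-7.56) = 174.18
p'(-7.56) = -85.66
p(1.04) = -2.81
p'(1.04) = -8.02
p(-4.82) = 27.53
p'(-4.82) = -26.72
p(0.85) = -1.45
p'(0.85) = -6.33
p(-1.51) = -0.80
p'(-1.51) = 1.82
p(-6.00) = 71.14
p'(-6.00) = -48.18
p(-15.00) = 1860.70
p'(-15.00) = -407.01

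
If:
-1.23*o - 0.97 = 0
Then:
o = -0.79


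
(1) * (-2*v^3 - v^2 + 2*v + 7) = -2*v^3 - v^2 + 2*v + 7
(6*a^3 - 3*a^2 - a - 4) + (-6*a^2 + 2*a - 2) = 6*a^3 - 9*a^2 + a - 6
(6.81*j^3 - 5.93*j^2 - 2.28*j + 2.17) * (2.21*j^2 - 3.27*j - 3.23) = 15.0501*j^5 - 35.374*j^4 - 7.644*j^3 + 31.4052*j^2 + 0.2685*j - 7.0091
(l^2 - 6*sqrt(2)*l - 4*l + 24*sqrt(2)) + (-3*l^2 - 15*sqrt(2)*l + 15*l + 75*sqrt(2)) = -2*l^2 - 21*sqrt(2)*l + 11*l + 99*sqrt(2)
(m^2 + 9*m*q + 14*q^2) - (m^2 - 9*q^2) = 9*m*q + 23*q^2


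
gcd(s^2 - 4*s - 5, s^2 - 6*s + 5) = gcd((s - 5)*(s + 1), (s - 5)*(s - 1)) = s - 5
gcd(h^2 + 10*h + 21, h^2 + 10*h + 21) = h^2 + 10*h + 21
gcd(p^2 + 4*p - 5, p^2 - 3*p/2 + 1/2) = p - 1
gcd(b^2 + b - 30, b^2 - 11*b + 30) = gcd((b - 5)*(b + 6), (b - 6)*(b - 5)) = b - 5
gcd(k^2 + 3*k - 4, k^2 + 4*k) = k + 4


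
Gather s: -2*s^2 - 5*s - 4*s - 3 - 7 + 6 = -2*s^2 - 9*s - 4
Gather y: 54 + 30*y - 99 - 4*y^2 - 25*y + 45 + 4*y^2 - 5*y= 0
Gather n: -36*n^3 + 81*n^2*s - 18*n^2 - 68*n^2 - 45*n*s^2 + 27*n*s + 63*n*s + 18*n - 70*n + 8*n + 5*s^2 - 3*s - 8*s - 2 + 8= -36*n^3 + n^2*(81*s - 86) + n*(-45*s^2 + 90*s - 44) + 5*s^2 - 11*s + 6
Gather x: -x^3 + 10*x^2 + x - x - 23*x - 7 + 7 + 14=-x^3 + 10*x^2 - 23*x + 14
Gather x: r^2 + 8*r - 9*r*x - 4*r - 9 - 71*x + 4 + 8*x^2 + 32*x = r^2 + 4*r + 8*x^2 + x*(-9*r - 39) - 5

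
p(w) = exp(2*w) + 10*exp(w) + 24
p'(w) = 2*exp(2*w) + 10*exp(w)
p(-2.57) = 24.77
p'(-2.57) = 0.78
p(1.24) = 70.50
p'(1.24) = 58.44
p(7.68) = 4707248.95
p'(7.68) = 9392803.71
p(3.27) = 979.40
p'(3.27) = 1647.69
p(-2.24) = 25.08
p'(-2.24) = 1.09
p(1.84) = 126.61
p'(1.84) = 142.26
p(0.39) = 40.95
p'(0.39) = 19.13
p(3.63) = 1823.38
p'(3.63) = 3221.64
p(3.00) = 628.28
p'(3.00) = 1007.71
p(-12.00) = 24.00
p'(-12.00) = 0.00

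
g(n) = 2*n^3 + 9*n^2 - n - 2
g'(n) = 6*n^2 + 18*n - 1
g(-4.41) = 5.91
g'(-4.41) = 36.31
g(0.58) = 0.84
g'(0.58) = 11.46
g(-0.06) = -1.91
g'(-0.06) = -2.06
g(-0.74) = 2.86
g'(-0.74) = -11.03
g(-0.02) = -1.98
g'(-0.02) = -1.36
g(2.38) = 73.56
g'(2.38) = 75.83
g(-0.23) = -1.32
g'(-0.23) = -4.82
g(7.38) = 1284.69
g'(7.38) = 458.63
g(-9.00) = -722.00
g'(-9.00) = 323.00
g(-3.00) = 28.00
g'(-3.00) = -1.00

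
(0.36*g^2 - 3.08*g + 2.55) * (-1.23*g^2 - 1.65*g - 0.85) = -0.4428*g^4 + 3.1944*g^3 + 1.6395*g^2 - 1.5895*g - 2.1675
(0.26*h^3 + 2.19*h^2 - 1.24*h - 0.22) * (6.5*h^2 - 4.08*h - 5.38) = 1.69*h^5 + 13.1742*h^4 - 18.394*h^3 - 8.153*h^2 + 7.5688*h + 1.1836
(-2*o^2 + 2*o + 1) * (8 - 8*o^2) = 16*o^4 - 16*o^3 - 24*o^2 + 16*o + 8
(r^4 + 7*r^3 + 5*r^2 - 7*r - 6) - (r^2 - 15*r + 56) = r^4 + 7*r^3 + 4*r^2 + 8*r - 62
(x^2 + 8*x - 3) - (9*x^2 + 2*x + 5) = -8*x^2 + 6*x - 8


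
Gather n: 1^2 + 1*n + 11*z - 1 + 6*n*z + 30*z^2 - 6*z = n*(6*z + 1) + 30*z^2 + 5*z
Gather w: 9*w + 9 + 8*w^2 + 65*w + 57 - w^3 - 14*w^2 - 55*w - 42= -w^3 - 6*w^2 + 19*w + 24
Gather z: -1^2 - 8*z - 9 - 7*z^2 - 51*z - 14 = -7*z^2 - 59*z - 24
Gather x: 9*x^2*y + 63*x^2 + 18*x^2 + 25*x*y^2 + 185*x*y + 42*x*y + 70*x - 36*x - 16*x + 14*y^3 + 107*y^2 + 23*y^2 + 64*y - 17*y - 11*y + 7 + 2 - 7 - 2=x^2*(9*y + 81) + x*(25*y^2 + 227*y + 18) + 14*y^3 + 130*y^2 + 36*y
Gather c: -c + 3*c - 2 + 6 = 2*c + 4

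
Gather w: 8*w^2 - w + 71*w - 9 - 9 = 8*w^2 + 70*w - 18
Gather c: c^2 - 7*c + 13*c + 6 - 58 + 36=c^2 + 6*c - 16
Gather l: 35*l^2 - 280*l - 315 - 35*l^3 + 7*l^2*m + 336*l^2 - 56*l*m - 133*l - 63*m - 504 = -35*l^3 + l^2*(7*m + 371) + l*(-56*m - 413) - 63*m - 819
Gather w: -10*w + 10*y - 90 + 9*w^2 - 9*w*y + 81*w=9*w^2 + w*(71 - 9*y) + 10*y - 90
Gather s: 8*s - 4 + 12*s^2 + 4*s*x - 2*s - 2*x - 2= 12*s^2 + s*(4*x + 6) - 2*x - 6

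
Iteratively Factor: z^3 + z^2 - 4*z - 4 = (z - 2)*(z^2 + 3*z + 2) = (z - 2)*(z + 1)*(z + 2)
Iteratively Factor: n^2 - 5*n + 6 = (n - 2)*(n - 3)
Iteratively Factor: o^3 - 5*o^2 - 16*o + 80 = (o - 5)*(o^2 - 16) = (o - 5)*(o + 4)*(o - 4)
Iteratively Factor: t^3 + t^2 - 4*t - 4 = (t + 2)*(t^2 - t - 2) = (t - 2)*(t + 2)*(t + 1)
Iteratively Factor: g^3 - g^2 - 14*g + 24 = (g - 3)*(g^2 + 2*g - 8) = (g - 3)*(g - 2)*(g + 4)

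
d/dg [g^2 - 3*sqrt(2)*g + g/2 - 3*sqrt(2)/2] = 2*g - 3*sqrt(2) + 1/2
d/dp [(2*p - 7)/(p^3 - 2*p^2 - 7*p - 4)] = (-4*p^2 + 29*p - 57)/(p^5 - 5*p^4 - 5*p^3 + 25*p^2 + 40*p + 16)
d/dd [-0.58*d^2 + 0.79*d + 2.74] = 0.79 - 1.16*d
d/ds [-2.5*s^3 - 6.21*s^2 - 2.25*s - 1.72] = -7.5*s^2 - 12.42*s - 2.25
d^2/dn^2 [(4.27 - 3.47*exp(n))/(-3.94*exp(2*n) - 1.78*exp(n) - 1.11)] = (53.866892*exp(4*n) - 289.478892*exp(3*n) - 180.89328*exp(2*n) + 54.312578*exp(n) + 12.712053)*exp(n)/(61.162984*exp(6*n) + 82.896024*exp(5*n) + 89.144076*exp(4*n) + 52.347664*exp(3*n) + 25.114194*exp(2*n) + 6.579414*exp(n) + 1.367631)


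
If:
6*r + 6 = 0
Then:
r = -1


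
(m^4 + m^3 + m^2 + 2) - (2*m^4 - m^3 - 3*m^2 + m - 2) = -m^4 + 2*m^3 + 4*m^2 - m + 4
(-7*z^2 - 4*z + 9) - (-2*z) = -7*z^2 - 2*z + 9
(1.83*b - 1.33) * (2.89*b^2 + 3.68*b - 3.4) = 5.2887*b^3 + 2.8907*b^2 - 11.1164*b + 4.522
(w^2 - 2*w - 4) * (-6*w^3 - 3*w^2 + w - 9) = -6*w^5 + 9*w^4 + 31*w^3 + w^2 + 14*w + 36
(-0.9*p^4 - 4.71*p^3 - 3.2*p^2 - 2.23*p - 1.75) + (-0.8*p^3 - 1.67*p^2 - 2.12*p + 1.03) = -0.9*p^4 - 5.51*p^3 - 4.87*p^2 - 4.35*p - 0.72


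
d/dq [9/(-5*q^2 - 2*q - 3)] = 18*(5*q + 1)/(5*q^2 + 2*q + 3)^2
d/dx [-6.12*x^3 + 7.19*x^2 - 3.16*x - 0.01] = -18.36*x^2 + 14.38*x - 3.16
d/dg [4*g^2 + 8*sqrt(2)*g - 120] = 8*g + 8*sqrt(2)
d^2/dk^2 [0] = 0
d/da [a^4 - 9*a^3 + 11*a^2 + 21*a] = 4*a^3 - 27*a^2 + 22*a + 21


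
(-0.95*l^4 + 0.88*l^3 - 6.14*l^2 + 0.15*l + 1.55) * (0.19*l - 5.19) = -0.1805*l^5 + 5.0977*l^4 - 5.7338*l^3 + 31.8951*l^2 - 0.484*l - 8.0445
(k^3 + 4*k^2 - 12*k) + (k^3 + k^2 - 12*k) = 2*k^3 + 5*k^2 - 24*k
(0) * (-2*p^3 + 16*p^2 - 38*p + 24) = 0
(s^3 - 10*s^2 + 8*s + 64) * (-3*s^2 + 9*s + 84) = -3*s^5 + 39*s^4 - 30*s^3 - 960*s^2 + 1248*s + 5376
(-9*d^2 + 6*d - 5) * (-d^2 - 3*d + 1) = 9*d^4 + 21*d^3 - 22*d^2 + 21*d - 5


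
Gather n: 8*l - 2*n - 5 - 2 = 8*l - 2*n - 7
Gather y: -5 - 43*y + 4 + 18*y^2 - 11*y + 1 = 18*y^2 - 54*y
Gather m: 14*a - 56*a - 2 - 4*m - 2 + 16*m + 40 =-42*a + 12*m + 36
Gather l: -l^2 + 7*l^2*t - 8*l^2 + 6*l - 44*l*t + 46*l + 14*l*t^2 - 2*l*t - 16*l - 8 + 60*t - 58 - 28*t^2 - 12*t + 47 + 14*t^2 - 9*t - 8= l^2*(7*t - 9) + l*(14*t^2 - 46*t + 36) - 14*t^2 + 39*t - 27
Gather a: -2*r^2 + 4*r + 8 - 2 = -2*r^2 + 4*r + 6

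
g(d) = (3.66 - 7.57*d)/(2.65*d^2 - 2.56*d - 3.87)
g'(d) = (2.56 - 5.3*d)*(3.66 - 7.57*d)/(2.65*d^2 - 2.56*d - 3.87)^2 - 7.57/(2.65*d^2 - 2.56*d - 3.87) = (20.0605*d^2 - 19.398*d + 38.6655)/(7.0225*d^4 - 13.568*d^3 - 13.9574*d^2 + 19.8144*d + 14.9769)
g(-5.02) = 0.55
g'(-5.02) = 0.11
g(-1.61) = 2.23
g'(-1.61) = 2.40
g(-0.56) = -4.92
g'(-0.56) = 21.66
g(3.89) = -0.98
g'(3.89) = 0.39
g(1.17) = 1.61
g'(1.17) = 4.14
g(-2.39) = 1.25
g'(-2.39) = 0.66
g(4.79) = -0.73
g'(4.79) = 0.20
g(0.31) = -0.30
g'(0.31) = 1.78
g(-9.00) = 0.31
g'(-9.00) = 0.03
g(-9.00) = 0.31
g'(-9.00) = 0.03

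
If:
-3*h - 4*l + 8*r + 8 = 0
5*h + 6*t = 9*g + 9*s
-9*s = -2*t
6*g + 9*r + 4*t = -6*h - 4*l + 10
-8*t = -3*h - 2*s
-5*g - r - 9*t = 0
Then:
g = -896/69763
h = -1224/69763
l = 158152/69763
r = 8854/69763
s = -108/69763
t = -486/69763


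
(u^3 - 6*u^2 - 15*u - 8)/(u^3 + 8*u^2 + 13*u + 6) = (u - 8)/(u + 6)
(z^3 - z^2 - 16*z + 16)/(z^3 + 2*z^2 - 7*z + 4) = (z - 4)/(z - 1)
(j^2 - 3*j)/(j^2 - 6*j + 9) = j/(j - 3)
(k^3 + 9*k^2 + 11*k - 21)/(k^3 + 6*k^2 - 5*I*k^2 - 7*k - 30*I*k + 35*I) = (k + 3)/(k - 5*I)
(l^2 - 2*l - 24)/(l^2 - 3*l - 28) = (l - 6)/(l - 7)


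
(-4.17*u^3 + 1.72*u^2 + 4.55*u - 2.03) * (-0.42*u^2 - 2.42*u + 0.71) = 1.7514*u^5 + 9.369*u^4 - 9.0341*u^3 - 8.9372*u^2 + 8.1431*u - 1.4413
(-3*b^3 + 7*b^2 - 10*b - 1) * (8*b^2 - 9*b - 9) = -24*b^5 + 83*b^4 - 116*b^3 + 19*b^2 + 99*b + 9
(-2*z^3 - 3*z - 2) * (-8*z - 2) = 16*z^4 + 4*z^3 + 24*z^2 + 22*z + 4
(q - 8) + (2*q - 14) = 3*q - 22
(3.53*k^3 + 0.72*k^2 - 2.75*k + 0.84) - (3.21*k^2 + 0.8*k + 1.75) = 3.53*k^3 - 2.49*k^2 - 3.55*k - 0.91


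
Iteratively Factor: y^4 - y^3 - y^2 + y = (y - 1)*(y^3 - y) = (y - 1)*(y + 1)*(y^2 - y) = (y - 1)^2*(y + 1)*(y)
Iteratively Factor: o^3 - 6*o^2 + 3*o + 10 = (o - 2)*(o^2 - 4*o - 5) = (o - 2)*(o + 1)*(o - 5)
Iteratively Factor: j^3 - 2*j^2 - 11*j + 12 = (j - 1)*(j^2 - j - 12) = (j - 1)*(j + 3)*(j - 4)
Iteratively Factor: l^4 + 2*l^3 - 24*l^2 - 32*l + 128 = (l + 4)*(l^3 - 2*l^2 - 16*l + 32) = (l - 4)*(l + 4)*(l^2 + 2*l - 8) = (l - 4)*(l - 2)*(l + 4)*(l + 4)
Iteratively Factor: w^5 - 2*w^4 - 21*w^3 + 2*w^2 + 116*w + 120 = (w + 2)*(w^4 - 4*w^3 - 13*w^2 + 28*w + 60) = (w + 2)^2*(w^3 - 6*w^2 - w + 30) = (w + 2)^3*(w^2 - 8*w + 15) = (w - 5)*(w + 2)^3*(w - 3)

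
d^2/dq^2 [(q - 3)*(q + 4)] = 2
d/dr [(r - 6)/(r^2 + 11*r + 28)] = (r^2 + 11*r - (r - 6)*(2*r + 11) + 28)/(r^2 + 11*r + 28)^2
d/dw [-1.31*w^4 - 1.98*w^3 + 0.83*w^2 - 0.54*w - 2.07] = -5.24*w^3 - 5.94*w^2 + 1.66*w - 0.54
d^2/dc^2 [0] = 0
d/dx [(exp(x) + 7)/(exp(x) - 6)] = -13*exp(x)/(exp(x) - 6)^2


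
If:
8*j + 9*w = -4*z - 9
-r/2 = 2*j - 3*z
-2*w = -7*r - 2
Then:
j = 193*z/118 + 9/59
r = -32*z/59 - 36/59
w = -112*z/59 - 67/59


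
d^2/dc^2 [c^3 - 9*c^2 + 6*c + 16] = 6*c - 18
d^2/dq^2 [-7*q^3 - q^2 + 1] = -42*q - 2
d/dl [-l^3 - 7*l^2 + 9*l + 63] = -3*l^2 - 14*l + 9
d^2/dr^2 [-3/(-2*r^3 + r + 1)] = 6*(-6*r*(-2*r^3 + r + 1) - (6*r^2 - 1)^2)/(-2*r^3 + r + 1)^3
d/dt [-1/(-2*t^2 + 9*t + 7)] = (9 - 4*t)/(-2*t^2 + 9*t + 7)^2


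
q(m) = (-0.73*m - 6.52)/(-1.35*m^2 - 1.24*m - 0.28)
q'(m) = (-0.73*m - 6.52)*(2.7*m + 1.24)/(-1.35*m^2 - 1.24*m - 0.28)^2 - 0.73/(-1.35*m^2 - 1.24*m - 0.28) = (0.9855*m^2 + 0.9052*m - (0.73*m + 6.52)*(2.7*m + 1.24) + 0.2044)/(1.35*m^2 + 1.24*m + 0.28)^2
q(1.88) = 1.07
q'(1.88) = -0.82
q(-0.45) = -1338.70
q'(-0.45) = -7394.07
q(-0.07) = 32.37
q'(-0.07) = -166.63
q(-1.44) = 4.23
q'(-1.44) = 9.22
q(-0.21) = 80.45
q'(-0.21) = -674.99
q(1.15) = 2.11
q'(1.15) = -2.41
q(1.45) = 1.54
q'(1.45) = -1.47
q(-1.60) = 3.05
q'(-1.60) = 5.79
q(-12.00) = -0.01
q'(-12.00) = 0.00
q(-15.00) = -0.02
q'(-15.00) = 0.00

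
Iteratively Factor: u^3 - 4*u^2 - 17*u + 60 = (u - 5)*(u^2 + u - 12) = (u - 5)*(u - 3)*(u + 4)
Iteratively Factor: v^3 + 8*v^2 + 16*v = (v)*(v^2 + 8*v + 16) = v*(v + 4)*(v + 4)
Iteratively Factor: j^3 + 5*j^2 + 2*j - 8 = (j + 2)*(j^2 + 3*j - 4) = (j - 1)*(j + 2)*(j + 4)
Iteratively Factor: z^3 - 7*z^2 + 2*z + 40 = (z - 4)*(z^2 - 3*z - 10) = (z - 4)*(z + 2)*(z - 5)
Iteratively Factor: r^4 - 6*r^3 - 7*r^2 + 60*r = (r - 5)*(r^3 - r^2 - 12*r) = r*(r - 5)*(r^2 - r - 12) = r*(r - 5)*(r - 4)*(r + 3)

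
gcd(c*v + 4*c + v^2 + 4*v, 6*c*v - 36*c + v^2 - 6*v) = 1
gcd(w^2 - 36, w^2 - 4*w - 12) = w - 6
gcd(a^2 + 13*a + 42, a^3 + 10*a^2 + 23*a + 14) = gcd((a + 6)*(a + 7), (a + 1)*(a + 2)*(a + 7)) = a + 7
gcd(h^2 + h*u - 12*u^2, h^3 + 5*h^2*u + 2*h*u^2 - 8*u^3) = h + 4*u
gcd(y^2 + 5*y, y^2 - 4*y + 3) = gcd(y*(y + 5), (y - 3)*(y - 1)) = 1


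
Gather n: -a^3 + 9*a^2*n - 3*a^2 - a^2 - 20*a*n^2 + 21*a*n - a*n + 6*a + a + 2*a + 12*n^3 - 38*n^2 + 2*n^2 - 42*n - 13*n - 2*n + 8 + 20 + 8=-a^3 - 4*a^2 + 9*a + 12*n^3 + n^2*(-20*a - 36) + n*(9*a^2 + 20*a - 57) + 36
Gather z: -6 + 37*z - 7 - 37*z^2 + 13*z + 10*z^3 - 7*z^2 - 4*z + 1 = 10*z^3 - 44*z^2 + 46*z - 12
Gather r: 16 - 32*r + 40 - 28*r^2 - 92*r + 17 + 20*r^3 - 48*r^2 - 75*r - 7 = 20*r^3 - 76*r^2 - 199*r + 66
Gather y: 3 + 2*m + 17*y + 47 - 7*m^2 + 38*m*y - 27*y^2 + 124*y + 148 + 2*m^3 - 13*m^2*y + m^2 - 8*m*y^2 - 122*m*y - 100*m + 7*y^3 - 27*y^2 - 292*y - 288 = 2*m^3 - 6*m^2 - 98*m + 7*y^3 + y^2*(-8*m - 54) + y*(-13*m^2 - 84*m - 151) - 90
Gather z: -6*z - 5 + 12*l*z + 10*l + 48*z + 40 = 10*l + z*(12*l + 42) + 35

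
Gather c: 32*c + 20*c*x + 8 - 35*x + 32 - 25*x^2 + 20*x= c*(20*x + 32) - 25*x^2 - 15*x + 40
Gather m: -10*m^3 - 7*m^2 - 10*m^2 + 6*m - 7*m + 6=-10*m^3 - 17*m^2 - m + 6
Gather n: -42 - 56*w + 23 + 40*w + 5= -16*w - 14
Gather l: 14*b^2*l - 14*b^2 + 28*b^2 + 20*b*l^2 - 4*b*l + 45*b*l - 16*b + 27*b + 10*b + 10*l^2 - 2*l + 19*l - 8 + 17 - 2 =14*b^2 + 21*b + l^2*(20*b + 10) + l*(14*b^2 + 41*b + 17) + 7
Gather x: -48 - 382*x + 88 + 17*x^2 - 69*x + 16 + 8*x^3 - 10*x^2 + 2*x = 8*x^3 + 7*x^2 - 449*x + 56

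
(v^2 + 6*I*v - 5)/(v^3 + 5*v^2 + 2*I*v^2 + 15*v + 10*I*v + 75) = (v + I)/(v^2 + v*(5 - 3*I) - 15*I)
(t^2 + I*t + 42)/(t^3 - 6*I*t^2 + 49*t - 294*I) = 1/(t - 7*I)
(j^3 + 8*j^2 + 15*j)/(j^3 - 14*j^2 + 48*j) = (j^2 + 8*j + 15)/(j^2 - 14*j + 48)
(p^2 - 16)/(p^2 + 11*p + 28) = (p - 4)/(p + 7)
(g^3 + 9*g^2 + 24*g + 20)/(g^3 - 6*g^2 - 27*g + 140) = (g^2 + 4*g + 4)/(g^2 - 11*g + 28)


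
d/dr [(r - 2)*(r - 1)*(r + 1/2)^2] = 4*r^3 - 6*r^2 - 3*r/2 + 5/4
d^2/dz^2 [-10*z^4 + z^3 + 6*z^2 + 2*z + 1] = -120*z^2 + 6*z + 12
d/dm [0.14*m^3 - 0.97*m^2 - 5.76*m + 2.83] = 0.42*m^2 - 1.94*m - 5.76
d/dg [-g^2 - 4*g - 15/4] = -2*g - 4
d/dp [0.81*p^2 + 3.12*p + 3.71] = 1.62*p + 3.12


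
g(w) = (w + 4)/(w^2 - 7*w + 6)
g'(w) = (7 - 2*w)*(w + 4)/(w^2 - 7*w + 6)^2 + 1/(w^2 - 7*w + 6)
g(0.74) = 3.47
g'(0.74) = 14.72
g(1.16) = -6.66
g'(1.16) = 38.98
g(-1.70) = 0.11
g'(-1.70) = 0.10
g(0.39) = 1.28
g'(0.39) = 2.62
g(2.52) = -1.23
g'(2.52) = 0.27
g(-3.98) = 0.00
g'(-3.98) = 0.02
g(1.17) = -6.30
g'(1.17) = 34.52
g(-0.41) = 0.40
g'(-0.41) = 0.45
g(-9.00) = -0.03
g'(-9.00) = 0.00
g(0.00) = 0.67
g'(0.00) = 0.94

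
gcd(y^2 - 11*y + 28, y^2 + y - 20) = y - 4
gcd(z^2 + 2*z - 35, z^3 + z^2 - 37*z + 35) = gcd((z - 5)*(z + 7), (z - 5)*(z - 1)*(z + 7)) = z^2 + 2*z - 35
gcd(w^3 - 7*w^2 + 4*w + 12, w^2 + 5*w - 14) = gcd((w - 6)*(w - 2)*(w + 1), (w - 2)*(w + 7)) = w - 2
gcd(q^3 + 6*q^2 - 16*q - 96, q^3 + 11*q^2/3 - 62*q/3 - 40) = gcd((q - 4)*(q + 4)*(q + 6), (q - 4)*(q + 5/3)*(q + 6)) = q^2 + 2*q - 24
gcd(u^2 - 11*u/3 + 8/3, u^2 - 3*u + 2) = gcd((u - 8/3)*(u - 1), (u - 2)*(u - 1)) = u - 1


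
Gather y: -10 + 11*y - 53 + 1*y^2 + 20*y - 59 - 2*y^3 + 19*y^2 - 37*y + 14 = -2*y^3 + 20*y^2 - 6*y - 108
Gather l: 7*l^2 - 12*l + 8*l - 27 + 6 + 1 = 7*l^2 - 4*l - 20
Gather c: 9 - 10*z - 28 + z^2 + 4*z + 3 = z^2 - 6*z - 16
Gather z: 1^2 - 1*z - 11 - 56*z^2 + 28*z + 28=-56*z^2 + 27*z + 18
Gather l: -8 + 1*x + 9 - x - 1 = 0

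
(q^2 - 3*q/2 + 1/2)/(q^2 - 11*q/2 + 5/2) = (q - 1)/(q - 5)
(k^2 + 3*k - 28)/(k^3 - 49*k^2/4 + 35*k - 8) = 4*(k + 7)/(4*k^2 - 33*k + 8)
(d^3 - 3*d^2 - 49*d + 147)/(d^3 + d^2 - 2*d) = (d^3 - 3*d^2 - 49*d + 147)/(d*(d^2 + d - 2))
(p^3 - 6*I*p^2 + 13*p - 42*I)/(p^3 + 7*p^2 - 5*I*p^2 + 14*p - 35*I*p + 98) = (p^2 + I*p + 6)/(p^2 + p*(7 + 2*I) + 14*I)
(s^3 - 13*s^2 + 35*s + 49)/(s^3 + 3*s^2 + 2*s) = (s^2 - 14*s + 49)/(s*(s + 2))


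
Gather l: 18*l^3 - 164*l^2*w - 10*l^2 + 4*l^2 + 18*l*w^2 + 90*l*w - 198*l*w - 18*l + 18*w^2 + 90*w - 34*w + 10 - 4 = 18*l^3 + l^2*(-164*w - 6) + l*(18*w^2 - 108*w - 18) + 18*w^2 + 56*w + 6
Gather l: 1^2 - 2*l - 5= -2*l - 4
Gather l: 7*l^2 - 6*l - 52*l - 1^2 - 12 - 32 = 7*l^2 - 58*l - 45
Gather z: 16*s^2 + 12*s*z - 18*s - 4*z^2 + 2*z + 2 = 16*s^2 - 18*s - 4*z^2 + z*(12*s + 2) + 2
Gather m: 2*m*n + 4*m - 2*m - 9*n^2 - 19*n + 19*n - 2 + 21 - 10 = m*(2*n + 2) - 9*n^2 + 9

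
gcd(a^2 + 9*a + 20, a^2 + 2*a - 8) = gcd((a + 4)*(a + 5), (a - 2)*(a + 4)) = a + 4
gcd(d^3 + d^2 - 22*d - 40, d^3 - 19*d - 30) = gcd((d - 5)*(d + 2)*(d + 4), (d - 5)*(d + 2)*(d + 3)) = d^2 - 3*d - 10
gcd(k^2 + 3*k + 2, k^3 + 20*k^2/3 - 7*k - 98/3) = k + 2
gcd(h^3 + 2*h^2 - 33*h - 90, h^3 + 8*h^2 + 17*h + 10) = h + 5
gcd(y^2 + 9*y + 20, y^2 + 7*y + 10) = y + 5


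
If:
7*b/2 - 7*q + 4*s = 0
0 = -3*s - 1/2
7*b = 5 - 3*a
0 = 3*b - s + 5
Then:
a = 307/54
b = -31/18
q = -241/252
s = -1/6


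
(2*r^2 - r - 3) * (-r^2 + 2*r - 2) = -2*r^4 + 5*r^3 - 3*r^2 - 4*r + 6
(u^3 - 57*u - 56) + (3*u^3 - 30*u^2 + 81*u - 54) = 4*u^3 - 30*u^2 + 24*u - 110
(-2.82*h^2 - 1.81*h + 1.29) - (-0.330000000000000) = -2.82*h^2 - 1.81*h + 1.62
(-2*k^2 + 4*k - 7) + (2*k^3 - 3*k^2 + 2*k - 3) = 2*k^3 - 5*k^2 + 6*k - 10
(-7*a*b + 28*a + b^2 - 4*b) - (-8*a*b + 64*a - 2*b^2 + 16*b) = a*b - 36*a + 3*b^2 - 20*b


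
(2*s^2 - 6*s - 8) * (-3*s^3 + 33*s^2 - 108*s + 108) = -6*s^5 + 84*s^4 - 390*s^3 + 600*s^2 + 216*s - 864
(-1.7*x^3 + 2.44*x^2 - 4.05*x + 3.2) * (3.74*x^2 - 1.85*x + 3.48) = -6.358*x^5 + 12.2706*x^4 - 25.577*x^3 + 27.9517*x^2 - 20.014*x + 11.136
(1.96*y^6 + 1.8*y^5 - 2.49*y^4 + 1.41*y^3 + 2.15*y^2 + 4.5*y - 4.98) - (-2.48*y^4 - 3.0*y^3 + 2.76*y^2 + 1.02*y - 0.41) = 1.96*y^6 + 1.8*y^5 - 0.0100000000000002*y^4 + 4.41*y^3 - 0.61*y^2 + 3.48*y - 4.57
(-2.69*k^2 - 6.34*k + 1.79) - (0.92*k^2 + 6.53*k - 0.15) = -3.61*k^2 - 12.87*k + 1.94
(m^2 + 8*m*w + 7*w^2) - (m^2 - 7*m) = 8*m*w + 7*m + 7*w^2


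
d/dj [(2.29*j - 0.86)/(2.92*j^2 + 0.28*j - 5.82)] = (-6.6868*j^2 + 5.0224*j - 13.087)/(8.5264*j^4 + 1.6352*j^3 - 33.9104*j^2 - 3.2592*j + 33.8724)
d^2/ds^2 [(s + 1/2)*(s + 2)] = 2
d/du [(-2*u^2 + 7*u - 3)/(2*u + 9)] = (-4*u^2 - 36*u + 69)/(4*u^2 + 36*u + 81)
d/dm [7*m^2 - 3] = 14*m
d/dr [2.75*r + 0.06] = 2.75000000000000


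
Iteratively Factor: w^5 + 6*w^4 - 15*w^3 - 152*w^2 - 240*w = (w + 4)*(w^4 + 2*w^3 - 23*w^2 - 60*w) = (w + 4)^2*(w^3 - 2*w^2 - 15*w) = (w - 5)*(w + 4)^2*(w^2 + 3*w) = (w - 5)*(w + 3)*(w + 4)^2*(w)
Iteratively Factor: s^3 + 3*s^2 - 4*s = (s + 4)*(s^2 - s) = (s - 1)*(s + 4)*(s)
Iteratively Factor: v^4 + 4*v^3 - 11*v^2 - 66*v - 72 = (v + 2)*(v^3 + 2*v^2 - 15*v - 36) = (v + 2)*(v + 3)*(v^2 - v - 12) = (v - 4)*(v + 2)*(v + 3)*(v + 3)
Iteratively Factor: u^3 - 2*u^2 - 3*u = (u - 3)*(u^2 + u) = (u - 3)*(u + 1)*(u)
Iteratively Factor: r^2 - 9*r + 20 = (r - 5)*(r - 4)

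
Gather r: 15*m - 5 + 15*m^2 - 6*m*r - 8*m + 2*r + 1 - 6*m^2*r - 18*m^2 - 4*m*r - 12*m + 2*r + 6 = -3*m^2 - 5*m + r*(-6*m^2 - 10*m + 4) + 2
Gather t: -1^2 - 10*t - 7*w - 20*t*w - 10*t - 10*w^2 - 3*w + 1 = t*(-20*w - 20) - 10*w^2 - 10*w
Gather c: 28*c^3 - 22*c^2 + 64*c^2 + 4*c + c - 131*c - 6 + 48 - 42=28*c^3 + 42*c^2 - 126*c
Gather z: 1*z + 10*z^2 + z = 10*z^2 + 2*z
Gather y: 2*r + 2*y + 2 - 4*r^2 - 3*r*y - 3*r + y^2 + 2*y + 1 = -4*r^2 - r + y^2 + y*(4 - 3*r) + 3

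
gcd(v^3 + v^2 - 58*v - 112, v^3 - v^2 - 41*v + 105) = v + 7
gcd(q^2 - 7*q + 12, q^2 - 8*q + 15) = q - 3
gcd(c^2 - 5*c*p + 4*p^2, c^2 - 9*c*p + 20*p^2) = -c + 4*p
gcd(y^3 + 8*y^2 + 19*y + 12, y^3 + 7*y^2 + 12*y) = y^2 + 7*y + 12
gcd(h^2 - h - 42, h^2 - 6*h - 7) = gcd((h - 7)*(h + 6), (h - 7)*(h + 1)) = h - 7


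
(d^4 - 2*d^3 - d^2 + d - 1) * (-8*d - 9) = -8*d^5 + 7*d^4 + 26*d^3 + d^2 - d + 9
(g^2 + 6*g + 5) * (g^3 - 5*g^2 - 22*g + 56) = g^5 + g^4 - 47*g^3 - 101*g^2 + 226*g + 280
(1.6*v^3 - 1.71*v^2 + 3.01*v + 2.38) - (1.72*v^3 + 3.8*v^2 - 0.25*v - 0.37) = -0.12*v^3 - 5.51*v^2 + 3.26*v + 2.75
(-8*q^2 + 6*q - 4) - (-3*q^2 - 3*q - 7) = -5*q^2 + 9*q + 3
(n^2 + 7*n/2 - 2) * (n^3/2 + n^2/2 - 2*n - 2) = n^5/2 + 9*n^4/4 - 5*n^3/4 - 10*n^2 - 3*n + 4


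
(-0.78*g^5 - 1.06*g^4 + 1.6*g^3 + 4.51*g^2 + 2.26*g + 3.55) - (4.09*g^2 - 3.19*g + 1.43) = -0.78*g^5 - 1.06*g^4 + 1.6*g^3 + 0.42*g^2 + 5.45*g + 2.12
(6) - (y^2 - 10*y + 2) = -y^2 + 10*y + 4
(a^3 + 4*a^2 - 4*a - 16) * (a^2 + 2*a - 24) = a^5 + 6*a^4 - 20*a^3 - 120*a^2 + 64*a + 384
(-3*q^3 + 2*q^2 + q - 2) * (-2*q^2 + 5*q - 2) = 6*q^5 - 19*q^4 + 14*q^3 + 5*q^2 - 12*q + 4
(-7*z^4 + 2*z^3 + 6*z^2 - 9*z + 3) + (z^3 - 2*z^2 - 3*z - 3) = -7*z^4 + 3*z^3 + 4*z^2 - 12*z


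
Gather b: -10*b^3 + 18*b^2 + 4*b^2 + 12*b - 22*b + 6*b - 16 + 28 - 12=-10*b^3 + 22*b^2 - 4*b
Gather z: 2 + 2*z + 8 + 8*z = 10*z + 10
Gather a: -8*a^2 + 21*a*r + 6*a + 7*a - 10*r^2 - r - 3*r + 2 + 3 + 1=-8*a^2 + a*(21*r + 13) - 10*r^2 - 4*r + 6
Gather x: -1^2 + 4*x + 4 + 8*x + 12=12*x + 15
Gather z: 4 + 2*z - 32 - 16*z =-14*z - 28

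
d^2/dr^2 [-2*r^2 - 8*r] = -4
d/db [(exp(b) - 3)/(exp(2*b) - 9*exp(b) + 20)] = (-(exp(b) - 3)*(2*exp(b) - 9) + exp(2*b) - 9*exp(b) + 20)*exp(b)/(exp(2*b) - 9*exp(b) + 20)^2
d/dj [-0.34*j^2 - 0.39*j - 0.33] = -0.68*j - 0.39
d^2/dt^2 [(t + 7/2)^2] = 2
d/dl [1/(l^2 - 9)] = -2*l/(l^2 - 9)^2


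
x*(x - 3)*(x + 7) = x^3 + 4*x^2 - 21*x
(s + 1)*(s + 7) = s^2 + 8*s + 7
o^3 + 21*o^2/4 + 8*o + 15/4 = (o + 1)*(o + 5/4)*(o + 3)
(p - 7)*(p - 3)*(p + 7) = p^3 - 3*p^2 - 49*p + 147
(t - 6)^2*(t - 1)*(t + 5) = t^4 - 8*t^3 - 17*t^2 + 204*t - 180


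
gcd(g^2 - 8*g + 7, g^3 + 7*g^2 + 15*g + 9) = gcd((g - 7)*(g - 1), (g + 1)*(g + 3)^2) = 1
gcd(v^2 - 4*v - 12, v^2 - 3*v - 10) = v + 2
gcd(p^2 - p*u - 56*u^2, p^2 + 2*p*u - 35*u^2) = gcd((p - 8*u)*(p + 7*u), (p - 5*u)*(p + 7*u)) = p + 7*u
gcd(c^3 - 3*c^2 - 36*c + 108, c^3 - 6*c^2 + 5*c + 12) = c - 3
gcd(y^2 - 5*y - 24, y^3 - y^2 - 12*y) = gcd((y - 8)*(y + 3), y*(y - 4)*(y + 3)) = y + 3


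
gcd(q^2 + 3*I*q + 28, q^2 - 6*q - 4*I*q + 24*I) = q - 4*I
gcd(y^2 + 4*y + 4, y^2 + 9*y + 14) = y + 2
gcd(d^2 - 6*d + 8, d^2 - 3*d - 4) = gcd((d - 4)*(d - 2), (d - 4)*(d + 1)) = d - 4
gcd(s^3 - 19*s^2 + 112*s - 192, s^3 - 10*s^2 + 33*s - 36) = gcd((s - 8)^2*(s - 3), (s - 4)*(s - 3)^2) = s - 3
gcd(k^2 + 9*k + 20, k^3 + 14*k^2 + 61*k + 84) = k + 4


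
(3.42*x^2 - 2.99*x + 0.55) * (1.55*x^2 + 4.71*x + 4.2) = 5.301*x^4 + 11.4737*x^3 + 1.1336*x^2 - 9.9675*x + 2.31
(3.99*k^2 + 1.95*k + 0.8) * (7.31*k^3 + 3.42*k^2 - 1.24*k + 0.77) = 29.1669*k^5 + 27.9003*k^4 + 7.5694*k^3 + 3.3903*k^2 + 0.5095*k + 0.616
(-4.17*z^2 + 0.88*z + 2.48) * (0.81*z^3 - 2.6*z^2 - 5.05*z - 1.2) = -3.3777*z^5 + 11.5548*z^4 + 20.7793*z^3 - 5.888*z^2 - 13.58*z - 2.976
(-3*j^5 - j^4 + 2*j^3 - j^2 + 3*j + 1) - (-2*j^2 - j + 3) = -3*j^5 - j^4 + 2*j^3 + j^2 + 4*j - 2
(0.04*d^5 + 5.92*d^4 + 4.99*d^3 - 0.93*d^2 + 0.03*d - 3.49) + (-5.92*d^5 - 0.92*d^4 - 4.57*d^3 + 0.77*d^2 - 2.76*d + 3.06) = -5.88*d^5 + 5.0*d^4 + 0.42*d^3 - 0.16*d^2 - 2.73*d - 0.43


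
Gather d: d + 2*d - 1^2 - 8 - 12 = 3*d - 21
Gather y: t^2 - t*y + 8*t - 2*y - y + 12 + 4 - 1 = t^2 + 8*t + y*(-t - 3) + 15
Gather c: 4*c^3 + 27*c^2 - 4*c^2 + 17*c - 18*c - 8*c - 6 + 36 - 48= 4*c^3 + 23*c^2 - 9*c - 18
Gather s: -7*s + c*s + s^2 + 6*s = s^2 + s*(c - 1)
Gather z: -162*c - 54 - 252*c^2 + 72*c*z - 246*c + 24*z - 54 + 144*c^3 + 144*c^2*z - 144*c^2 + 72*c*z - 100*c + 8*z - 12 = 144*c^3 - 396*c^2 - 508*c + z*(144*c^2 + 144*c + 32) - 120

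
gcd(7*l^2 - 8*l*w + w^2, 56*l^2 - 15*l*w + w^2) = -7*l + w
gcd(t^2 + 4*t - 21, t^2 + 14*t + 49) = t + 7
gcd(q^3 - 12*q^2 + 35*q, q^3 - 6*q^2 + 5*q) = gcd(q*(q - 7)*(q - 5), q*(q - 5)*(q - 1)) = q^2 - 5*q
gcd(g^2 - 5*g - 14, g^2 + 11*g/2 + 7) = g + 2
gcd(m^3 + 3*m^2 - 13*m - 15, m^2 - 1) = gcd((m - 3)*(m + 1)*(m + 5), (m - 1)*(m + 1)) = m + 1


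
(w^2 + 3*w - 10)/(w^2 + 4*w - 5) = (w - 2)/(w - 1)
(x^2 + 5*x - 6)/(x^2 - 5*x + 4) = (x + 6)/(x - 4)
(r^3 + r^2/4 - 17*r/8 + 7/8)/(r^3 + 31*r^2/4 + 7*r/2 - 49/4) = (r - 1/2)/(r + 7)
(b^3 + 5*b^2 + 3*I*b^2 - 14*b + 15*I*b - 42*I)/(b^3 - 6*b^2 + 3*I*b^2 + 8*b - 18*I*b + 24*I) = (b + 7)/(b - 4)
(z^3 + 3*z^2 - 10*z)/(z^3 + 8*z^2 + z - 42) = z*(z + 5)/(z^2 + 10*z + 21)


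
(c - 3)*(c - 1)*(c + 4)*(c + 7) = c^4 + 7*c^3 - 13*c^2 - 79*c + 84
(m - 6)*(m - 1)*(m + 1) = m^3 - 6*m^2 - m + 6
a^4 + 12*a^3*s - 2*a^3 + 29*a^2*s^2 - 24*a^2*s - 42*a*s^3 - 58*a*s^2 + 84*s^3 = (a - 2)*(a - s)*(a + 6*s)*(a + 7*s)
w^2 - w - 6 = (w - 3)*(w + 2)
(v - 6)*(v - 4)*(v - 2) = v^3 - 12*v^2 + 44*v - 48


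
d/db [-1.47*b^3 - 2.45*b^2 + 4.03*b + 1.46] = -4.41*b^2 - 4.9*b + 4.03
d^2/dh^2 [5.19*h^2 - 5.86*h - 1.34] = 10.3800000000000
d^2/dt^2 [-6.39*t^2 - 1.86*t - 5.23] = -12.7800000000000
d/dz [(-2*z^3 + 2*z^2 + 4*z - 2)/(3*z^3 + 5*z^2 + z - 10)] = 2*(-8*z^4 - 14*z^3 + 30*z^2 - 10*z - 19)/(9*z^6 + 30*z^5 + 31*z^4 - 50*z^3 - 99*z^2 - 20*z + 100)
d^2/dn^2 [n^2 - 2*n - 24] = 2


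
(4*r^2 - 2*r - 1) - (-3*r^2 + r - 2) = 7*r^2 - 3*r + 1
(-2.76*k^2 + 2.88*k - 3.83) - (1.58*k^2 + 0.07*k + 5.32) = -4.34*k^2 + 2.81*k - 9.15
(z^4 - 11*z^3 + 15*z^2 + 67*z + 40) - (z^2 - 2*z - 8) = z^4 - 11*z^3 + 14*z^2 + 69*z + 48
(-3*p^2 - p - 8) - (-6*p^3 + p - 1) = 6*p^3 - 3*p^2 - 2*p - 7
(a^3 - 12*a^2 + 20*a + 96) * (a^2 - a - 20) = a^5 - 13*a^4 + 12*a^3 + 316*a^2 - 496*a - 1920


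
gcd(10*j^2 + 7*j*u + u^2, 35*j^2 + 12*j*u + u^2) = 5*j + u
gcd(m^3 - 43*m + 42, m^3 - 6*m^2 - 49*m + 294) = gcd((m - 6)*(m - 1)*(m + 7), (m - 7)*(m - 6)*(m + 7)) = m^2 + m - 42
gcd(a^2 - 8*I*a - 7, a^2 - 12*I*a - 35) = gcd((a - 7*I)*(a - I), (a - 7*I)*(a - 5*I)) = a - 7*I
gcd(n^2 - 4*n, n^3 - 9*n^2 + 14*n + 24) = n - 4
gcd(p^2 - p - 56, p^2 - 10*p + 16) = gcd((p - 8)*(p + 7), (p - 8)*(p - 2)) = p - 8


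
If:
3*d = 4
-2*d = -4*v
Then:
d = 4/3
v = 2/3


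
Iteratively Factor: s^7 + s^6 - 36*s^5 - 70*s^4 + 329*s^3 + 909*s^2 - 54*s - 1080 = (s + 3)*(s^6 - 2*s^5 - 30*s^4 + 20*s^3 + 269*s^2 + 102*s - 360) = (s + 2)*(s + 3)*(s^5 - 4*s^4 - 22*s^3 + 64*s^2 + 141*s - 180) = (s + 2)*(s + 3)^2*(s^4 - 7*s^3 - s^2 + 67*s - 60) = (s - 1)*(s + 2)*(s + 3)^2*(s^3 - 6*s^2 - 7*s + 60) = (s - 4)*(s - 1)*(s + 2)*(s + 3)^2*(s^2 - 2*s - 15) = (s - 4)*(s - 1)*(s + 2)*(s + 3)^3*(s - 5)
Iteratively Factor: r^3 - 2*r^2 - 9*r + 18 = (r - 3)*(r^2 + r - 6) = (r - 3)*(r + 3)*(r - 2)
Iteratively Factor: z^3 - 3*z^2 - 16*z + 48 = (z + 4)*(z^2 - 7*z + 12) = (z - 3)*(z + 4)*(z - 4)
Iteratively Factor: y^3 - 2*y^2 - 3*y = (y)*(y^2 - 2*y - 3) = y*(y - 3)*(y + 1)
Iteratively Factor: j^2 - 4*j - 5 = (j + 1)*(j - 5)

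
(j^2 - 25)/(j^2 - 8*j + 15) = (j + 5)/(j - 3)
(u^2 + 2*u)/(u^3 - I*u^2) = (u + 2)/(u*(u - I))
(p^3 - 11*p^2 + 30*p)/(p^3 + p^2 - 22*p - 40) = p*(p - 6)/(p^2 + 6*p + 8)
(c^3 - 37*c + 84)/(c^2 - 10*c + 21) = (c^2 + 3*c - 28)/(c - 7)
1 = 1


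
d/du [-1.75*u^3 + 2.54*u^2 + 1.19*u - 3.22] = -5.25*u^2 + 5.08*u + 1.19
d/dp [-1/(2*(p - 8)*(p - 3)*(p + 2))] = ((p - 8)*(p - 3) + (p - 8)*(p + 2) + (p - 3)*(p + 2))/(2*(p - 8)^2*(p - 3)^2*(p + 2)^2)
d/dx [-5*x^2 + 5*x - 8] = 5 - 10*x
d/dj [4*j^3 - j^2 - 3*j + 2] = 12*j^2 - 2*j - 3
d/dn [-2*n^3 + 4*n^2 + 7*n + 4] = -6*n^2 + 8*n + 7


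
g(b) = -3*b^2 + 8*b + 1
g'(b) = 8 - 6*b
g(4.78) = -29.31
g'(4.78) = -20.68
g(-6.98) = -201.00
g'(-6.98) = 49.88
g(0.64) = 4.89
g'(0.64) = 4.16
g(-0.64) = -5.35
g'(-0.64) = 11.84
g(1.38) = 6.33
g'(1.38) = -0.28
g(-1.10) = -11.43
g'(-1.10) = 14.60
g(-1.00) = -10.00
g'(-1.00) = 14.00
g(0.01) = 1.08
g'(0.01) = 7.94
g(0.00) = 1.00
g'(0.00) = 8.00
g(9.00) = -170.00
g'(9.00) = -46.00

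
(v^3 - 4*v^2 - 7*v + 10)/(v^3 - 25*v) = (v^2 + v - 2)/(v*(v + 5))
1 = 1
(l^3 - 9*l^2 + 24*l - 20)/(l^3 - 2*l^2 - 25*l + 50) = (l - 2)/(l + 5)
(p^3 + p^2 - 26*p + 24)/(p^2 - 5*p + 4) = p + 6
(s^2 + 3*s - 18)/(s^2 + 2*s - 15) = (s + 6)/(s + 5)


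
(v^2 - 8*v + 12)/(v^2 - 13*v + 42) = (v - 2)/(v - 7)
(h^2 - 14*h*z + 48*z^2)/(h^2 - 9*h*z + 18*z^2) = (-h + 8*z)/(-h + 3*z)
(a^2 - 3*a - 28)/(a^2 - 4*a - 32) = (a - 7)/(a - 8)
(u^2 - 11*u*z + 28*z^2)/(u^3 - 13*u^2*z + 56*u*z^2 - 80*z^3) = (u - 7*z)/(u^2 - 9*u*z + 20*z^2)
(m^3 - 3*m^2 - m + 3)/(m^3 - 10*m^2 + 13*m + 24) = (m - 1)/(m - 8)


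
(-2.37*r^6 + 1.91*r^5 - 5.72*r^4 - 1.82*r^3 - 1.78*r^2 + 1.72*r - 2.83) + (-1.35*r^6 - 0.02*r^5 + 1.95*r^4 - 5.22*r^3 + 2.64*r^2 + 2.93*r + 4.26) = -3.72*r^6 + 1.89*r^5 - 3.77*r^4 - 7.04*r^3 + 0.86*r^2 + 4.65*r + 1.43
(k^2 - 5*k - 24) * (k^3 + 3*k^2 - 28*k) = k^5 - 2*k^4 - 67*k^3 + 68*k^2 + 672*k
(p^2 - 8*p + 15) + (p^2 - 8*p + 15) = 2*p^2 - 16*p + 30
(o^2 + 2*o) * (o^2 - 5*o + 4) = o^4 - 3*o^3 - 6*o^2 + 8*o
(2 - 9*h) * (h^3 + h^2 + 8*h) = -9*h^4 - 7*h^3 - 70*h^2 + 16*h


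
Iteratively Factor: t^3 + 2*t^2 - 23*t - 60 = (t + 3)*(t^2 - t - 20) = (t + 3)*(t + 4)*(t - 5)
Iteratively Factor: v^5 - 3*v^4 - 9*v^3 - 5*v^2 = (v + 1)*(v^4 - 4*v^3 - 5*v^2) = (v - 5)*(v + 1)*(v^3 + v^2) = v*(v - 5)*(v + 1)*(v^2 + v) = v^2*(v - 5)*(v + 1)*(v + 1)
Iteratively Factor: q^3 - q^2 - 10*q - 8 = (q + 1)*(q^2 - 2*q - 8) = (q + 1)*(q + 2)*(q - 4)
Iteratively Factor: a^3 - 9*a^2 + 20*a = (a)*(a^2 - 9*a + 20) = a*(a - 4)*(a - 5)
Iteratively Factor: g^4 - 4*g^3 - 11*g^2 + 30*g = (g - 2)*(g^3 - 2*g^2 - 15*g) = (g - 2)*(g + 3)*(g^2 - 5*g) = g*(g - 2)*(g + 3)*(g - 5)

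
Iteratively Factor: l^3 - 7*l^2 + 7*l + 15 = (l - 3)*(l^2 - 4*l - 5) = (l - 5)*(l - 3)*(l + 1)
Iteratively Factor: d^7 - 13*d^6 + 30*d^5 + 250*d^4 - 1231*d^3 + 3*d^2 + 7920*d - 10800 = (d - 3)*(d^6 - 10*d^5 + 250*d^3 - 481*d^2 - 1440*d + 3600) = (d - 3)*(d + 3)*(d^5 - 13*d^4 + 39*d^3 + 133*d^2 - 880*d + 1200) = (d - 3)*(d + 3)*(d + 4)*(d^4 - 17*d^3 + 107*d^2 - 295*d + 300) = (d - 5)*(d - 3)*(d + 3)*(d + 4)*(d^3 - 12*d^2 + 47*d - 60) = (d - 5)*(d - 4)*(d - 3)*(d + 3)*(d + 4)*(d^2 - 8*d + 15) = (d - 5)^2*(d - 4)*(d - 3)*(d + 3)*(d + 4)*(d - 3)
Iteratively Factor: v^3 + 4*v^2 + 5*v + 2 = (v + 1)*(v^2 + 3*v + 2) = (v + 1)^2*(v + 2)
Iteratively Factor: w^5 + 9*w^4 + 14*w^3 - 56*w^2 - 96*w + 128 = (w - 2)*(w^4 + 11*w^3 + 36*w^2 + 16*w - 64) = (w - 2)*(w - 1)*(w^3 + 12*w^2 + 48*w + 64) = (w - 2)*(w - 1)*(w + 4)*(w^2 + 8*w + 16) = (w - 2)*(w - 1)*(w + 4)^2*(w + 4)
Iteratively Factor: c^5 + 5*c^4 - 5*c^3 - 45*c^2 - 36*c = (c + 3)*(c^4 + 2*c^3 - 11*c^2 - 12*c) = (c + 3)*(c + 4)*(c^3 - 2*c^2 - 3*c) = (c + 1)*(c + 3)*(c + 4)*(c^2 - 3*c) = (c - 3)*(c + 1)*(c + 3)*(c + 4)*(c)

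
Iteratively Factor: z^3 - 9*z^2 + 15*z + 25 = (z - 5)*(z^2 - 4*z - 5) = (z - 5)*(z + 1)*(z - 5)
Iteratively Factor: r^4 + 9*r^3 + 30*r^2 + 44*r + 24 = (r + 3)*(r^3 + 6*r^2 + 12*r + 8) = (r + 2)*(r + 3)*(r^2 + 4*r + 4) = (r + 2)^2*(r + 3)*(r + 2)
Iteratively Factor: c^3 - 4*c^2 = (c - 4)*(c^2) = c*(c - 4)*(c)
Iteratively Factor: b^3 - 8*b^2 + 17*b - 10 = (b - 1)*(b^2 - 7*b + 10) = (b - 2)*(b - 1)*(b - 5)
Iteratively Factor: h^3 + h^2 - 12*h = (h + 4)*(h^2 - 3*h) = (h - 3)*(h + 4)*(h)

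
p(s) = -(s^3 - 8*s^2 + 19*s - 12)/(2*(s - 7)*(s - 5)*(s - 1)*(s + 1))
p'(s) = -(3*s^2 - 16*s + 19)/(2*(s - 7)*(s - 5)*(s - 1)*(s + 1)) + (s^3 - 8*s^2 + 19*s - 12)/(2*(s - 7)*(s - 5)*(s - 1)*(s + 1)^2) + (s^3 - 8*s^2 + 19*s - 12)/(2*(s - 7)*(s - 5)*(s - 1)^2*(s + 1)) + (s^3 - 8*s^2 + 19*s - 12)/(2*(s - 7)*(s - 5)^2*(s - 1)*(s + 1)) + (s^3 - 8*s^2 + 19*s - 12)/(2*(s - 7)^2*(s - 5)*(s - 1)*(s + 1))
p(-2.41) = 0.18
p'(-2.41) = 0.11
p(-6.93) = 0.06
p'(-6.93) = 0.01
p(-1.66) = 0.35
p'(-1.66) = 0.48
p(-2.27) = 0.19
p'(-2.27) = 0.13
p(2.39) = -0.01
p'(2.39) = 0.02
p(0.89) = -0.07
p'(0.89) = 0.06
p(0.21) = -0.13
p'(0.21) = 0.15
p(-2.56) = 0.16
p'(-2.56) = 0.09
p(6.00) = 0.43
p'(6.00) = 0.30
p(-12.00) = 0.03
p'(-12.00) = 0.00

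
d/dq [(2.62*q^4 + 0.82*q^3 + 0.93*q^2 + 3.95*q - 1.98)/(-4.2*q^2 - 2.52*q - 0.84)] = (-22.008*q^5 - 23.2512*q^4 - 12.936*q^3 + 12.18*q^2 - 18.1944*q - 8.3076)/(17.64*q^4 + 21.168*q^3 + 13.4064*q^2 + 4.2336*q + 0.7056)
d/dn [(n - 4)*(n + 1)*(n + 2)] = 3*n^2 - 2*n - 10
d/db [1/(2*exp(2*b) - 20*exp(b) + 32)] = (5 - exp(b))*exp(b)/(exp(2*b) - 10*exp(b) + 16)^2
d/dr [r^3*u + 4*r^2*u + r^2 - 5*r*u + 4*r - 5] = 3*r^2*u + 8*r*u + 2*r - 5*u + 4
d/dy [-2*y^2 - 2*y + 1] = -4*y - 2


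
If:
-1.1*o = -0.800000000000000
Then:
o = 0.73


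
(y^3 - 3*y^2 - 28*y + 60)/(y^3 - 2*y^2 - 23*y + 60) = (y^2 - 8*y + 12)/(y^2 - 7*y + 12)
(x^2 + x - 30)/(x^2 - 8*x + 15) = (x + 6)/(x - 3)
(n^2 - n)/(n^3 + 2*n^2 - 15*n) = (n - 1)/(n^2 + 2*n - 15)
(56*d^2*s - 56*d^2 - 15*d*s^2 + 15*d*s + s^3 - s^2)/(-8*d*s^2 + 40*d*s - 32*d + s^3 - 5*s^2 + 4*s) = (-7*d + s)/(s - 4)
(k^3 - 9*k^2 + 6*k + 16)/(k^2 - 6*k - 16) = (k^2 - k - 2)/(k + 2)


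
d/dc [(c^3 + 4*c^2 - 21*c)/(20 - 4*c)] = (-2*c^3 + 11*c^2 + 40*c - 105)/(4*(c^2 - 10*c + 25))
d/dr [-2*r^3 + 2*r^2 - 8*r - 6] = -6*r^2 + 4*r - 8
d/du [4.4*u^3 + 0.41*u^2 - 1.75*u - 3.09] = 13.2*u^2 + 0.82*u - 1.75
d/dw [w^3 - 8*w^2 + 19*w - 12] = 3*w^2 - 16*w + 19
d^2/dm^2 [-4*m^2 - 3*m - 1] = -8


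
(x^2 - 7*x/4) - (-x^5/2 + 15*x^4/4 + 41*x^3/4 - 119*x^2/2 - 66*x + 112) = x^5/2 - 15*x^4/4 - 41*x^3/4 + 121*x^2/2 + 257*x/4 - 112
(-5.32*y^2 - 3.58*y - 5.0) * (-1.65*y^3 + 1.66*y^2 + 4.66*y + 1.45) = 8.778*y^5 - 2.9242*y^4 - 22.484*y^3 - 32.6968*y^2 - 28.491*y - 7.25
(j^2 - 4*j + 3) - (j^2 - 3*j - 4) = 7 - j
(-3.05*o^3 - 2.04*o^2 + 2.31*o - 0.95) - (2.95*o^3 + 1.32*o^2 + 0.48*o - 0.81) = -6.0*o^3 - 3.36*o^2 + 1.83*o - 0.14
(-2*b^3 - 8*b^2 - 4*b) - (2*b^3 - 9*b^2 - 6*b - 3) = -4*b^3 + b^2 + 2*b + 3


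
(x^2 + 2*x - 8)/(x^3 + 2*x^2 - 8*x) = 1/x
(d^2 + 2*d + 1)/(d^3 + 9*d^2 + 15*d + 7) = 1/(d + 7)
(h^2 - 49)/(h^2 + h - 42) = (h - 7)/(h - 6)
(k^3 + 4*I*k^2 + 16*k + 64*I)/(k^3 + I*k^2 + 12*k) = (k^2 + 16)/(k*(k - 3*I))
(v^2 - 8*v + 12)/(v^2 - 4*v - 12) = (v - 2)/(v + 2)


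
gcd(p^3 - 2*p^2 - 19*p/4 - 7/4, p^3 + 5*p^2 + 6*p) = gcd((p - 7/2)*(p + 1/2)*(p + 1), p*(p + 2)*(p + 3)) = 1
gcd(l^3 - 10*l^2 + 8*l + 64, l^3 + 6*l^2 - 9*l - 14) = 1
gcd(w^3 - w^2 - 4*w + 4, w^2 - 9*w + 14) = w - 2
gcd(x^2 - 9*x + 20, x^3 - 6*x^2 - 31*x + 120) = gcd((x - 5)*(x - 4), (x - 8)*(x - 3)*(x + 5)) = 1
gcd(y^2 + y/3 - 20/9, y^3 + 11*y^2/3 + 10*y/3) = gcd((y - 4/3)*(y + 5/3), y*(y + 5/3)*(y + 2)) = y + 5/3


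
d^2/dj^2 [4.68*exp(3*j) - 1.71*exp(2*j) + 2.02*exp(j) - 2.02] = (42.12*exp(2*j) - 6.84*exp(j) + 2.02)*exp(j)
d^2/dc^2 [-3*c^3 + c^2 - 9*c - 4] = 2 - 18*c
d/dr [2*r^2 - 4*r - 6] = 4*r - 4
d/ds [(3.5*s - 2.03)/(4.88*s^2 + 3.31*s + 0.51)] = (-17.08*s^2 + 19.8128*s + 8.5043)/(23.8144*s^4 + 32.3056*s^3 + 15.9337*s^2 + 3.3762*s + 0.2601)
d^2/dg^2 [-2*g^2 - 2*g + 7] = -4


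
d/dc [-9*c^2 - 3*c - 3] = -18*c - 3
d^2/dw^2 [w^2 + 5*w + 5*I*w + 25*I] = 2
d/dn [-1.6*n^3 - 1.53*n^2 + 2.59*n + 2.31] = -4.8*n^2 - 3.06*n + 2.59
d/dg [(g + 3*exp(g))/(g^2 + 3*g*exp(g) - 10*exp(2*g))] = (-g^2 + 20*g*exp(2*g) - 6*g*exp(g) + 30*exp(3*g) - 19*exp(2*g))/(g^4 + 6*g^3*exp(g) - 11*g^2*exp(2*g) - 60*g*exp(3*g) + 100*exp(4*g))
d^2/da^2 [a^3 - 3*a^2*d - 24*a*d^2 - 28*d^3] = 6*a - 6*d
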